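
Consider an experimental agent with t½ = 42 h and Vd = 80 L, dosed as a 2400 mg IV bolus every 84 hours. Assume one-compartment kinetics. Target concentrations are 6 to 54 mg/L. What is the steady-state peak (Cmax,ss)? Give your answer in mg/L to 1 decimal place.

τ = 84 h = 2 half-lives, so f = (1/2)^2 = 0.25.
At steady state, R = 1/(1 − 0.25) = 4/3.
Single-dose peak C₀ = D/Vd = 2400/80 = 30 mg/L.
Steady-state peak Cmax,ss = C₀·R = 30 × 4/3 ≈ 40.000 mg/L.
Peak 40.0 mg/L vs MTC 54 mg/L: below toxic threshold.

40.0 mg/L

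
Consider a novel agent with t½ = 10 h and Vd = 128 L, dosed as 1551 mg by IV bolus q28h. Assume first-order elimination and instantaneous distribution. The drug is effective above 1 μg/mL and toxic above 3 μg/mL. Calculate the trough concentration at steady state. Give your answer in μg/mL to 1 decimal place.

2.0 μg/mL

k = ln2/t½ = ln2/10 ≈ 0.069315 h⁻¹; fraction remaining f = e^(−kτ) = e^(−0.069315×28) ≈ 0.1436.
Single-dose peak C₀ = D/Vd = 1551/128 ≈ 12.117 μg/mL.
Steady-state trough Cmin,ss = C₀·f/(1−f) ≈ 12.117 × 0.1436/0.8564 ≈ 2.032 μg/mL.
Trough 2.0 μg/mL vs MEC 1 μg/mL: adequate.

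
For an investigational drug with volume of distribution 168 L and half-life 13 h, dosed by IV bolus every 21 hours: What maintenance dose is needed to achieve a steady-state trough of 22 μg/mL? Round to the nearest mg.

7628 mg

τ/t½ = 21/13 ≈ 1.6154, so f = (1/2)^(21/13) ≈ 0.326378.
Cmin,ss = (D/Vd)·f/(1−f), so D = Cmin,ss·Vd·(1−f)/f.
D = 22 × 168 × (1−f)/f ≈ 22 × 168 × 2.06393 ≈ 7628.29 mg.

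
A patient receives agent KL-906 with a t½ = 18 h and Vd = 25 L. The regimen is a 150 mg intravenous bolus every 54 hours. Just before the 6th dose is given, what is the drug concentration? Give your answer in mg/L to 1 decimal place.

f = (1/2)^(τ/t½) = (1/2)^(54/18) ≈ 0.1250.
C₀ = D/Vd = 150/25 ≈ 6.000 mg/L.
Before the 6th dose, 5 doses have been given. Superposition: Cmin = C₀·(f + f² + … + f^5).
≈ 6.000 × (0.1250 + 0.0156 + 0.0020 + 0.0002 + 0.0000) ≈ 6.000 × 0.1428 ≈ 0.857 mg/L.

0.9 mg/L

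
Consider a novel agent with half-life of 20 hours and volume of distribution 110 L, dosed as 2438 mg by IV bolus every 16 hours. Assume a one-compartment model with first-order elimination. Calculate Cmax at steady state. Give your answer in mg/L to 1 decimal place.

52.1 mg/L

Over one 16-h interval, 16/20 ≈ 0.8 half-lives elapse, leaving f ≈ 0.5743 of each dose.
Accumulation ratio R = 1/(1 − f) ≈ 1/0.4257 ≈ 2.3491.
Each bolus raises the concentration by D/Vd = 2438/110 ≈ 22.164 mg/L.
Steady-state peak Cmax,ss = C₀·R ≈ 22.164 × 2.3491 ≈ 52.065 mg/L.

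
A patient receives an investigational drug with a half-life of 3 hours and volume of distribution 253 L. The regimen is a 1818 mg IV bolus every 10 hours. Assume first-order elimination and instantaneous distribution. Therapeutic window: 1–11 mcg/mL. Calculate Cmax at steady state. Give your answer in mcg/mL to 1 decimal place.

k = ln2/t½ = ln2/3 ≈ 0.231049 h⁻¹; fraction remaining f = e^(−kτ) = e^(−0.231049×10) ≈ 0.0992.
Accumulation ratio R = 1/(1 − f) ≈ 1/0.9008 ≈ 1.1101.
Single-dose peak C₀ = D/Vd = 1818/253 ≈ 7.186 mcg/mL.
Cmax,ss = C₀/(1 − f) ≈ 7.186/0.9008 ≈ 7.977 mcg/mL.
Peak 8.0 mcg/mL vs MTC 11 mcg/mL: below toxic threshold.

8.0 mcg/mL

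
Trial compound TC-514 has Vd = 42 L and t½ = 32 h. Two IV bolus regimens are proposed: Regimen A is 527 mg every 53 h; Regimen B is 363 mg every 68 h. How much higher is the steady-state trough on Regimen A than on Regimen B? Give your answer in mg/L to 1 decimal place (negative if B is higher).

3.3 mg/L

Regimen A: f = (1/2)^(53/32) ≈ 0.3173; Cmin,ss = (527/42)·f/(1−f) ≈ 5.832 mg/L.
Regimen B: f = (1/2)^(68/32) ≈ 0.2293; Cmin,ss = (363/42)·f/(1−f) ≈ 2.571 mg/L.
Difference ≈ 5.832 − 2.571 ≈ 3.261 mg/L.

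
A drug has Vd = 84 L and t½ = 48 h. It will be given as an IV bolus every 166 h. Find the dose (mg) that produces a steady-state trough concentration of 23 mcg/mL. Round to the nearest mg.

τ/t½ = 166/48 ≈ 3.4583, so f = (1/2)^(166/48) ≈ 0.090978.
Cmin,ss = (D/Vd)·f/(1−f), so D = Cmin,ss·Vd·(1−f)/f.
D = 23 × 84 × (1−f)/f ≈ 23 × 84 × 9.99167 ≈ 19303.91 mg.

19304 mg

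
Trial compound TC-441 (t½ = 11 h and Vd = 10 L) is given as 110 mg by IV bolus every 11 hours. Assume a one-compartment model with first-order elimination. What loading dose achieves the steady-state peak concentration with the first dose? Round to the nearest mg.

f = (1/2)^(11/11) ≈ 0.500000; accumulation ratio R = 1/(1−f) ≈ 2.00000.
Loading dose to hit Cmax,ss on first dose: D_load = D_maint·R ≈ 110 × 2.00000 ≈ 220.00 mg.

220 mg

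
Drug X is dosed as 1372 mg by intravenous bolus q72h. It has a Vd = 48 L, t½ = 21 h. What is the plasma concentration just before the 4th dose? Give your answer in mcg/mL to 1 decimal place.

f = (1/2)^(τ/t½) = (1/2)^(72/21) ≈ 0.0929.
C₀ = D/Vd = 1372/48 ≈ 28.583 mcg/mL.
Before the 4th dose, 3 doses have been given. Superposition: Cmin = C₀·(f + f² + … + f^3).
≈ 28.583 × (0.0929 + 0.0086 + 0.0008) ≈ 28.583 × 0.1023 ≈ 2.924 mcg/mL.

2.9 mcg/mL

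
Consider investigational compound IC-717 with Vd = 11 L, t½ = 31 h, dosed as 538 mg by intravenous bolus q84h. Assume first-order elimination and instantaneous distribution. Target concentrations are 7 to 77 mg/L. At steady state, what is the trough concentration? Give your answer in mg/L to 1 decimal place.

Over one 84-h interval, 84/31 ≈ 2.7097 half-lives elapse, leaving f ≈ 0.1529 of each dose.
Accumulation ratio R = 1/(1 − f) ≈ 1/0.8471 ≈ 1.1805.
Each bolus raises the concentration by D/Vd = 538/11 ≈ 48.909 mg/L.
Cmax,ss = C₀/(1 − f) ≈ 48.909/0.8471 ≈ 57.737 mg/L.
Steady-state trough Cmin,ss = Cmax,ss·f ≈ 57.737 × 0.1529 ≈ 8.828 mg/L.
Trough 8.8 mg/L vs MEC 7 mg/L: adequate.

8.8 mg/L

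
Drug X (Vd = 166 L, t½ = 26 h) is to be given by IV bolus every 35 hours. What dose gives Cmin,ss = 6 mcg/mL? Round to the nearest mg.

τ/t½ = 35/26 ≈ 1.3462, so f = (1/2)^(35/26) ≈ 0.393339.
Cmin,ss = (D/Vd)·f/(1−f), so D = Cmin,ss·Vd·(1−f)/f.
D = 6 × 166 × (1−f)/f ≈ 6 × 166 × 1.54234 ≈ 1536.17 mg.

1536 mg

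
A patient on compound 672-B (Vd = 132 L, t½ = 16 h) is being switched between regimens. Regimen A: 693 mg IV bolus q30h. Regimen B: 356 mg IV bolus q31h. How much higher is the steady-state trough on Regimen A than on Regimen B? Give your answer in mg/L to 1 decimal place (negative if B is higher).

Regimen A: f = (1/2)^(30/16) ≈ 0.2726; Cmin,ss = (693/132)·f/(1−f) ≈ 1.967 mg/L.
Regimen B: f = (1/2)^(31/16) ≈ 0.2611; Cmin,ss = (356/132)·f/(1−f) ≈ 0.953 mg/L.
Difference ≈ 1.967 − 0.953 ≈ 1.014 mg/L.

1.0 mg/L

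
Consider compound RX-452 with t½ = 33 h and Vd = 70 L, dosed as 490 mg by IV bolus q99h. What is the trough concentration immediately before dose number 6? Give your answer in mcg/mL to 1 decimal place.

f = (1/2)^(τ/t½) = (1/2)^(99/33) ≈ 0.1250.
C₀ = D/Vd = 490/70 ≈ 7.000 mcg/mL.
Before the 6th dose, 5 doses have been given. Superposition: Cmin = C₀·(f + f² + … + f^5).
≈ 7.000 × (0.1250 + 0.0156 + 0.0020 + 0.0002 + 0.0000) ≈ 7.000 × 0.1428 ≈ 1.000 mcg/mL.

1.0 mcg/mL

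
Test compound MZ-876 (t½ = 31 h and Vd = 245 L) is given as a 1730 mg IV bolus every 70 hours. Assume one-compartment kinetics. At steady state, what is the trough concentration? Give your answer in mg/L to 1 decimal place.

Over one 70-h interval, 70/31 ≈ 2.2581 half-lives elapse, leaving f ≈ 0.2091 of each dose.
Accumulation ratio R = 1/(1 − f) ≈ 1/0.7909 ≈ 1.2644.
Single-dose peak C₀ = D/Vd = 1730/245 ≈ 7.061 mg/L.
Cmax,ss = C₀/(1 − f) ≈ 7.061/0.7909 ≈ 8.928 mg/L.
One interval later, Cmin,ss = Cmax,ss·e^(−kτ) ≈ 8.928 × 0.2091 ≈ 1.867 mg/L.

1.9 mg/L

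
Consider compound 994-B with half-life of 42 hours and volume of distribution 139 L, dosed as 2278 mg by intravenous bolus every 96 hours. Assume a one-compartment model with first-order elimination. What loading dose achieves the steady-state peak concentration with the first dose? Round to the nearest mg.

2866 mg

f = (1/2)^(96/42) ≈ 0.205084; accumulation ratio R = 1/(1−f) ≈ 1.25799.
Loading dose to hit Cmax,ss on first dose: D_load = D_maint·R ≈ 2278 × 1.25799 ≈ 2865.70 mg.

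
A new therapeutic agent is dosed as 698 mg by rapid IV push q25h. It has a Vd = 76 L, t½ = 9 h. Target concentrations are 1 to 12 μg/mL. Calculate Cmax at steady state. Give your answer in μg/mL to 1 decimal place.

τ/t½ = 25/9 ≈ 2.7778, so fraction remaining f = (1/2)^(25/9) ≈ 0.1458.
At steady state, accumulation factor R = 1/(1 − e^(−kτ)) ≈ 1.1707.
Single-dose peak C₀ = D/Vd = 698/76 ≈ 9.184 μg/mL.
Steady-state peak Cmax,ss = C₀·R ≈ 9.184 × 1.1707 ≈ 10.752 μg/mL.
Peak 10.8 μg/mL vs MTC 12 μg/mL: below toxic threshold.

10.8 μg/mL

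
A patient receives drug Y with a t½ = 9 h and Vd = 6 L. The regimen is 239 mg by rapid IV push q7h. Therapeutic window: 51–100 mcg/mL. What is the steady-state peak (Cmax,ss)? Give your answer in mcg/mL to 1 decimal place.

95.6 mcg/mL

Over one 7-h interval, 7/9 ≈ 0.77778 half-lives elapse, leaving f ≈ 0.5833 of each dose.
At steady state, accumulation factor R = 1/(1 − e^(−kτ)) ≈ 2.3998.
Each bolus raises the concentration by D/Vd = 239/6 ≈ 39.833 mcg/mL.
Steady-state peak Cmax,ss = C₀·R ≈ 39.833 × 2.3998 ≈ 95.591 mcg/mL.
Peak 95.6 mcg/mL vs MTC 100 mcg/mL: below toxic threshold.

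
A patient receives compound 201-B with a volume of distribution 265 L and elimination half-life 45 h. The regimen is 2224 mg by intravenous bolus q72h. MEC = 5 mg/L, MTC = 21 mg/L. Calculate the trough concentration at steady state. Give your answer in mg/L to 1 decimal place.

4.1 mg/L

τ/t½ = 72/45 ≈ 1.6, so fraction remaining f = (1/2)^(72/45) ≈ 0.3299.
Each bolus raises the concentration by D/Vd = 2224/265 ≈ 8.392 mg/L.
Steady-state trough Cmin,ss = C₀·f/(1−f) ≈ 8.392 × 0.3299/0.6701 ≈ 4.132 mg/L.
Trough 4.1 mg/L vs MEC 5 mg/L: subtherapeutic.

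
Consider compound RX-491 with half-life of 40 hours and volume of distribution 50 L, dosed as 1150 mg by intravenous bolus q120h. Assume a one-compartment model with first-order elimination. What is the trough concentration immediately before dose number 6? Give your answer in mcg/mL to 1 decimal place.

3.3 mcg/mL

f = (1/2)^(τ/t½) = (1/2)^(120/40) ≈ 0.1250.
C₀ = D/Vd = 1150/50 ≈ 23.000 mcg/mL.
Before the 6th dose, 5 doses have been given. Superposition: Cmin = C₀·(f + f² + … + f^5).
≈ 23.000 × (0.1250 + 0.0156 + 0.0020 + 0.0002 + 0.0000) ≈ 23.000 × 0.1428 ≈ 3.284 mcg/mL.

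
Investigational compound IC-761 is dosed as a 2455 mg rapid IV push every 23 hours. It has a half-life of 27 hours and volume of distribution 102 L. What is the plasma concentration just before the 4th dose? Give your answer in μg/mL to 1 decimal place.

24.8 μg/mL

f = (1/2)^(τ/t½) = (1/2)^(23/27) ≈ 0.5541.
C₀ = D/Vd = 2455/102 ≈ 24.069 μg/mL.
Before the 4th dose, 3 doses have been given. Superposition: Cmin = C₀·(f + f² + … + f^3).
≈ 24.069 × (0.5541 + 0.3070 + 0.1701) ≈ 24.069 × 1.0312 ≈ 24.820 μg/mL.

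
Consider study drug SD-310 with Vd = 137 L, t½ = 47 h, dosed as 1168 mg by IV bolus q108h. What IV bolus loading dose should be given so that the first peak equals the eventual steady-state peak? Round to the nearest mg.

f = (1/2)^(108/47) ≈ 0.203363; accumulation ratio R = 1/(1−f) ≈ 1.25528.
Loading dose to hit Cmax,ss on first dose: D_load = D_maint·R ≈ 1168 × 1.25528 ≈ 1466.17 mg.

1466 mg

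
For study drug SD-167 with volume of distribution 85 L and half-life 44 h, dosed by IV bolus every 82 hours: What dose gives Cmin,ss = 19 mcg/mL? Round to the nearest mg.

4262 mg

τ/t½ = 82/44 ≈ 1.8636, so f = (1/2)^(82/44) ≈ 0.274783.
Cmin,ss = (D/Vd)·f/(1−f), so D = Cmin,ss·Vd·(1−f)/f.
D = 19 × 85 × (1−f)/f ≈ 19 × 85 × 2.63924 ≈ 4262.37 mg.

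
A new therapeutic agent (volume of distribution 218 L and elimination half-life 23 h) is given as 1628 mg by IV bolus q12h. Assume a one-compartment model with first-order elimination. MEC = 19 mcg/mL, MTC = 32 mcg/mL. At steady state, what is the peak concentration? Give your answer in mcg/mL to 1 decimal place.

24.6 mcg/mL

k = ln2/t½ = ln2/23 ≈ 0.030137 h⁻¹; fraction remaining f = e^(−kτ) = e^(−0.030137×12) ≈ 0.6965.
Accumulation ratio R = 1/(1 − f) ≈ 1/0.3035 ≈ 3.2949.
Each bolus raises the concentration by D/Vd = 1628/218 ≈ 7.468 mcg/mL.
Steady-state peak Cmax,ss = C₀·R ≈ 7.468 × 3.2949 ≈ 24.606 mcg/mL.
Peak 24.6 mcg/mL vs MTC 32 mcg/mL: below toxic threshold.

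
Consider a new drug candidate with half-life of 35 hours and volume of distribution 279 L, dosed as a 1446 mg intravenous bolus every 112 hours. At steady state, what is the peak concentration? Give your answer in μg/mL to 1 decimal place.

k = ln2/t½ = ln2/35 ≈ 0.019804 h⁻¹; fraction remaining f = e^(−kτ) = e^(−0.019804×112) ≈ 0.1088.
Accumulation ratio R = 1/(1 − f) ≈ 1/0.8912 ≈ 1.1221.
Each bolus raises the concentration by D/Vd = 1446/279 ≈ 5.183 μg/mL.
Steady-state peak Cmax,ss = C₀·R ≈ 5.183 × 1.1221 ≈ 5.816 μg/mL.

5.8 μg/mL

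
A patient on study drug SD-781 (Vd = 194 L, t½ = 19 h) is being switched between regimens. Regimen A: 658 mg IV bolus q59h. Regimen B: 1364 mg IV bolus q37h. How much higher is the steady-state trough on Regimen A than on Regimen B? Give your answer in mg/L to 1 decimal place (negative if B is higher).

-2.0 mg/L

Regimen A: f = (1/2)^(59/19) ≈ 0.1162; Cmin,ss = (658/194)·f/(1−f) ≈ 0.446 mg/L.
Regimen B: f = (1/2)^(37/19) ≈ 0.2593; Cmin,ss = (1364/194)·f/(1−f) ≈ 2.461 mg/L.
Difference ≈ 0.446 − 2.461 ≈ -2.015 mg/L.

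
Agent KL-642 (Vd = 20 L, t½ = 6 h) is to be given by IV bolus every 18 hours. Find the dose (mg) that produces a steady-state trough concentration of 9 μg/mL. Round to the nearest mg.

1260 mg

τ/t½ = 18/6 ≈ 3, so f = (1/2)^(18/6) ≈ 0.125000.
Cmin,ss = (D/Vd)·f/(1−f), so D = Cmin,ss·Vd·(1−f)/f.
D = 9 × 20 × (1−f)/f ≈ 9 × 20 × 7.00000 ≈ 1260.00 mg.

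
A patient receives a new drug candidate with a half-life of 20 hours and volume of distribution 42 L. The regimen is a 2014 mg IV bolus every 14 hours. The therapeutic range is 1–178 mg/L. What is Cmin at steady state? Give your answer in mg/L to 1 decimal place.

Over one 14-h interval, 14/20 ≈ 0.7 half-lives elapse, leaving f ≈ 0.6156 of each dose.
Each bolus raises the concentration by D/Vd = 2014/42 ≈ 47.952 mg/L.
Steady-state trough Cmin,ss = C₀·f/(1−f) ≈ 47.952 × 0.6156/0.3844 ≈ 76.793 mg/L.
Trough 76.8 mg/L vs MEC 1 mg/L: adequate.

76.8 mg/L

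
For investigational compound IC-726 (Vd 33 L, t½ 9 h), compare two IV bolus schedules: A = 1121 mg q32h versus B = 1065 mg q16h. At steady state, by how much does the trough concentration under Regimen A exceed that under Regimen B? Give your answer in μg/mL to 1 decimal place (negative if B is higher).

-10.1 μg/mL

Regimen A: f = (1/2)^(32/9) ≈ 0.0850; Cmin,ss = (1121/33)·f/(1−f) ≈ 3.156 μg/mL.
Regimen B: f = (1/2)^(16/9) ≈ 0.2916; Cmin,ss = (1065/33)·f/(1−f) ≈ 13.284 μg/mL.
Difference ≈ 3.156 − 13.284 ≈ -10.128 μg/mL.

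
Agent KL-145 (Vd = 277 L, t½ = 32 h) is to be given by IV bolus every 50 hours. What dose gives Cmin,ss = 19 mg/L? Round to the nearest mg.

τ/t½ = 50/32 ≈ 1.5625, so f = (1/2)^(50/32) ≈ 0.338564.
Cmin,ss = (D/Vd)·f/(1−f), so D = Cmin,ss·Vd·(1−f)/f.
D = 19 × 277 × (1−f)/f ≈ 19 × 277 × 1.95365 ≈ 10282.06 mg.

10282 mg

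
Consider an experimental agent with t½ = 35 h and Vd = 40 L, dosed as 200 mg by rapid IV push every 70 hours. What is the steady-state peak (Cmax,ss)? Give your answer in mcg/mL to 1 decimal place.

τ = 70 h = 2 half-lives, so f = (1/2)^2 = 0.25.
Accumulation ratio R = 1/(1 − f) = 1/0.75 = 4/3.
Single-dose peak C₀ = D/Vd = 200/40 = 5 mcg/mL.
Steady-state peak Cmax,ss = C₀·R = 5 × 4/3 ≈ 6.667 mcg/mL.

6.7 mcg/mL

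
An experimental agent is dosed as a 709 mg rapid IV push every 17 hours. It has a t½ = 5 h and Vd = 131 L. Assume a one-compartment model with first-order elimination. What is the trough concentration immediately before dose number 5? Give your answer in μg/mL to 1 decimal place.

0.6 μg/mL

f = (1/2)^(τ/t½) = (1/2)^(17/5) ≈ 0.0947.
C₀ = D/Vd = 709/131 ≈ 5.412 μg/mL.
Before the 5th dose, 4 doses have been given. Superposition: Cmin = C₀·(f + f² + … + f^4).
≈ 5.412 × (0.0947 + 0.0090 + 0.0008 + 0.0001) ≈ 5.412 × 0.1046 ≈ 0.566 μg/mL.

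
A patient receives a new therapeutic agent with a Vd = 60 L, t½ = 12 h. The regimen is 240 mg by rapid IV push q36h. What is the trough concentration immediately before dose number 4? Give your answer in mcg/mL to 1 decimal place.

f = (1/2)^(τ/t½) = (1/2)^(36/12) ≈ 0.1250.
C₀ = D/Vd = 240/60 ≈ 4.000 mcg/mL.
Before the 4th dose, 3 doses have been given. Superposition: Cmin = C₀·(f + f² + … + f^3).
≈ 4.000 × (0.1250 + 0.0156 + 0.0020) ≈ 4.000 × 0.1426 ≈ 0.570 mcg/mL.

0.6 mcg/mL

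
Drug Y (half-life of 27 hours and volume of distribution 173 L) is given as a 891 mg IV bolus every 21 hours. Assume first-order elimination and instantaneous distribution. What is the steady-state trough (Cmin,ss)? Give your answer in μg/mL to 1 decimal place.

Over one 21-h interval, 21/27 ≈ 0.77778 half-lives elapse, leaving f ≈ 0.5833 of each dose.
At steady state, accumulation factor R = 1/(1 − e^(−kτ)) ≈ 2.3998.
Each bolus raises the concentration by D/Vd = 891/173 ≈ 5.150 μg/mL.
Steady-state peak Cmax,ss = C₀·R ≈ 5.150 × 2.3998 ≈ 12.359 μg/mL.
One interval later, Cmin,ss = Cmax,ss·e^(−kτ) ≈ 12.359 × 0.5833 ≈ 7.209 μg/mL.

7.2 μg/mL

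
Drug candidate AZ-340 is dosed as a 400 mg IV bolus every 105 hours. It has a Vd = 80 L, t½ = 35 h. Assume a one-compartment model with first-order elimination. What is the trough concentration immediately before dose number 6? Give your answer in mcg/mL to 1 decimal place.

0.7 mcg/mL

f = (1/2)^(τ/t½) = (1/2)^(105/35) ≈ 0.1250.
C₀ = D/Vd = 400/80 ≈ 5.000 mcg/mL.
Before the 6th dose, 5 doses have been given. Superposition: Cmin = C₀·(f + f² + … + f^5).
≈ 5.000 × (0.1250 + 0.0156 + 0.0020 + 0.0002 + 0.0000) ≈ 5.000 × 0.1428 ≈ 0.714 mcg/mL.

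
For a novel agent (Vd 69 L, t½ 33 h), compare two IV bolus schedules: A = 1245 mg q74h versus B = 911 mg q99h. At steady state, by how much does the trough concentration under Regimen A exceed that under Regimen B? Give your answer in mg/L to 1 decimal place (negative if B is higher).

2.9 mg/L

Regimen A: f = (1/2)^(74/33) ≈ 0.2113; Cmin,ss = (1245/69)·f/(1−f) ≈ 4.834 mg/L.
Regimen B: f = (1/2)^(99/33) ≈ 0.1250; Cmin,ss = (911/69)·f/(1−f) ≈ 1.886 mg/L.
Difference ≈ 4.834 − 1.886 ≈ 2.948 mg/L.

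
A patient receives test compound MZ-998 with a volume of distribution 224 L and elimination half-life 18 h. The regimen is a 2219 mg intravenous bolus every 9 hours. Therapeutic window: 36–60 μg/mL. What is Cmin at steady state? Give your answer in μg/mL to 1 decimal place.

23.9 μg/mL

k = ln2/t½ = ln2/18 ≈ 0.038508 h⁻¹; fraction remaining f = e^(−kτ) = e^(−0.038508×9) ≈ 0.7071.
Each bolus raises the concentration by D/Vd = 2219/224 ≈ 9.906 μg/mL.
Steady-state trough Cmin,ss = C₀·f/(1−f) ≈ 9.906 × 0.7071/0.2929 ≈ 23.914 μg/mL.
Trough 23.9 μg/mL vs MEC 36 μg/mL: subtherapeutic.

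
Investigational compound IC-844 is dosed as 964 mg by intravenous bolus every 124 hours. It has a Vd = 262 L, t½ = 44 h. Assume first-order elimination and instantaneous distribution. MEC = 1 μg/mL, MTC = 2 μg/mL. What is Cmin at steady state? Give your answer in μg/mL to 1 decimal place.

0.6 μg/mL

Over one 124-h interval, 124/44 ≈ 2.8182 half-lives elapse, leaving f ≈ 0.1418 of each dose.
Each bolus raises the concentration by D/Vd = 964/262 ≈ 3.679 μg/mL.
Steady-state trough Cmin,ss = C₀·f/(1−f) ≈ 3.679 × 0.1418/0.8582 ≈ 0.608 μg/mL.
Trough 0.6 μg/mL vs MEC 1 μg/mL: subtherapeutic.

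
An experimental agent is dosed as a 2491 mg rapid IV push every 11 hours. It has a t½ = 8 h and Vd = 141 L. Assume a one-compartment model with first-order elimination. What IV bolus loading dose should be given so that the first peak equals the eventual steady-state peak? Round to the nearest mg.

f = (1/2)^(11/8) ≈ 0.385553; accumulation ratio R = 1/(1−f) ≈ 1.62748.
Loading dose to hit Cmax,ss on first dose: D_load = D_maint·R ≈ 2491 × 1.62748 ≈ 4054.05 mg.

4054 mg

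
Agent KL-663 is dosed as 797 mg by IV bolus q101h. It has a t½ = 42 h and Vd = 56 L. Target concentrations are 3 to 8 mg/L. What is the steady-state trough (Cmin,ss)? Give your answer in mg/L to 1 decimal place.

3.3 mg/L

τ/t½ = 101/42 ≈ 2.4048, so fraction remaining f = (1/2)^(101/42) ≈ 0.1888.
Accumulation ratio R = 1/(1 − f) ≈ 1/0.8112 ≈ 1.2327.
Each bolus raises the concentration by D/Vd = 797/56 ≈ 14.232 mg/L.
Steady-state peak Cmax,ss = C₀·R ≈ 14.232 × 1.2327 ≈ 17.544 mg/L.
One interval later, Cmin,ss = Cmax,ss·e^(−kτ) ≈ 17.544 × 0.1888 ≈ 3.312 mg/L.
Trough 3.3 mg/L vs MEC 3 mg/L: adequate.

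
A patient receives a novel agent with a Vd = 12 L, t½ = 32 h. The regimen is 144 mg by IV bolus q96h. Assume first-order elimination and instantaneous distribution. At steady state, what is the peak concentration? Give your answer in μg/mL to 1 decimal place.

13.7 μg/mL

The dosing interval is 3 half-lives, so f = 2^(−3) = 0.125.
Accumulation ratio R = 1/(1 − f) = 1/0.875 = 8/7.
Single-dose peak C₀ = D/Vd = 144/12 = 12 μg/mL.
Steady-state peak Cmax,ss = C₀·R = 12 × 8/7 ≈ 13.714 μg/mL.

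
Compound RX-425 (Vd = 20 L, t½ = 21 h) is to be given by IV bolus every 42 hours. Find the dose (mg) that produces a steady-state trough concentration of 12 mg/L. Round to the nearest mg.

τ/t½ = 42/21 ≈ 2, so f = (1/2)^(42/21) ≈ 0.250000.
Cmin,ss = (D/Vd)·f/(1−f), so D = Cmin,ss·Vd·(1−f)/f.
D = 12 × 20 × (1−f)/f ≈ 12 × 20 × 3.00000 ≈ 720.00 mg.

720 mg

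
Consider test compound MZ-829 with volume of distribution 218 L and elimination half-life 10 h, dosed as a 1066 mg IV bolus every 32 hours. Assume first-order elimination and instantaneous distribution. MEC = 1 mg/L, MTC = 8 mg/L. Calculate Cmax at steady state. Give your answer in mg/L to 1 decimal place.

5.5 mg/L

τ/t½ = 32/10 ≈ 3.2, so fraction remaining f = (1/2)^(32/10) ≈ 0.1088.
At steady state, accumulation factor R = 1/(1 − e^(−kτ)) ≈ 1.1221.
Single-dose peak C₀ = D/Vd = 1066/218 ≈ 4.890 mg/L.
Steady-state peak Cmax,ss = C₀·R ≈ 4.890 × 1.1221 ≈ 5.487 mg/L.
Peak 5.5 mg/L vs MTC 8 mg/L: below toxic threshold.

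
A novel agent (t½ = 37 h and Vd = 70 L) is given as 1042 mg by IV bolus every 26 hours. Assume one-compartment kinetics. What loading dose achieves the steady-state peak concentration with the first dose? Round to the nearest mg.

2702 mg

f = (1/2)^(26/37) ≈ 0.614420; accumulation ratio R = 1/(1−f) ≈ 2.59350.
Loading dose to hit Cmax,ss on first dose: D_load = D_maint·R ≈ 1042 × 2.59350 ≈ 2702.43 mg.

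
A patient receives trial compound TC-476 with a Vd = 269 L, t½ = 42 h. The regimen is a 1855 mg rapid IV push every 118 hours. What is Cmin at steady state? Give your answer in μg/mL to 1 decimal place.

1.1 μg/mL

k = ln2/t½ = ln2/42 ≈ 0.016504 h⁻¹; fraction remaining f = e^(−kτ) = e^(−0.016504×118) ≈ 0.1426.
At steady state, accumulation factor R = 1/(1 − e^(−kτ)) ≈ 1.1663.
Single-dose peak C₀ = D/Vd = 1855/269 ≈ 6.896 μg/mL.
Cmax,ss = C₀/(1 − f) ≈ 6.896/0.8574 ≈ 8.043 μg/mL.
Steady-state trough Cmin,ss = Cmax,ss·f ≈ 8.043 × 0.1426 ≈ 1.147 μg/mL.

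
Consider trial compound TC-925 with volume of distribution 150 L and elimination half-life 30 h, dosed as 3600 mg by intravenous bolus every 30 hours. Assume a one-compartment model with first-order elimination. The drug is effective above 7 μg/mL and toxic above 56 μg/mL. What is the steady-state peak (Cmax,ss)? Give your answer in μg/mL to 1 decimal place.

48.0 μg/mL

τ = 30 h = 1 half-life, so f = (1/2)^1 = 0.5.
Accumulation ratio R = 1/(1 − f) = 1/0.5 = 2/1.
Single-dose peak C₀ = D/Vd = 3600/150 = 24 μg/mL.
Steady-state peak Cmax,ss = C₀·R = 24 × 2/1 ≈ 48.000 μg/mL.
Peak 48.0 μg/mL vs MTC 56 μg/mL: below toxic threshold.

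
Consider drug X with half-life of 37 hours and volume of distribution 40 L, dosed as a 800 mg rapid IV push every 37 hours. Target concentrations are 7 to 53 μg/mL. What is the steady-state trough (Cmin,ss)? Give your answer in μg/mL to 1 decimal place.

20.0 μg/mL

The dosing interval is 1 half-life, so f = 2^(−1) = 0.5.
At steady state, R = 1/(1 − 0.5) = 2/1.
Single-dose peak C₀ = D/Vd = 800/40 = 20 μg/mL.
Steady-state peak Cmax,ss = C₀·R = 20 × 2/1 ≈ 40.000 μg/mL.
Steady-state trough Cmin,ss = Cmax,ss·f ≈ 40.000 × 0.5 ≈ 20.000 μg/mL.
Trough 20.0 μg/mL vs MEC 7 μg/mL: adequate.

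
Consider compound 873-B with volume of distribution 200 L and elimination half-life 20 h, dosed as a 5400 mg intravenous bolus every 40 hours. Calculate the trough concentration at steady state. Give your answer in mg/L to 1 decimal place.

The dosing interval is 2 half-lives, so f = 2^(−2) = 0.25.
Accumulation ratio R = 1/(1 − f) = 1/0.75 = 4/3.
Single-dose peak C₀ = D/Vd = 5400/200 = 27 mg/L.
Steady-state peak Cmax,ss = C₀·R = 27 × 4/3 ≈ 36.000 mg/L.
Steady-state trough Cmin,ss = Cmax,ss·f ≈ 36.000 × 0.25 ≈ 9.000 mg/L.

9.0 mg/L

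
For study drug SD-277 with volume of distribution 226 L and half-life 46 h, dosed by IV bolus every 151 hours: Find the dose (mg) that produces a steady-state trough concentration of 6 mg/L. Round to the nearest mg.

τ/t½ = 151/46 ≈ 3.2826, so f = (1/2)^(151/46) ≈ 0.102763.
Cmin,ss = (D/Vd)·f/(1−f), so D = Cmin,ss·Vd·(1−f)/f.
D = 6 × 226 × (1−f)/f ≈ 6 × 226 × 8.73113 ≈ 11839.41 mg.

11839 mg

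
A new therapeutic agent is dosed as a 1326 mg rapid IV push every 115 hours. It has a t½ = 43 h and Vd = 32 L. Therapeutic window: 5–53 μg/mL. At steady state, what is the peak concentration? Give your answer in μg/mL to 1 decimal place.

τ/t½ = 115/43 ≈ 2.6744, so fraction remaining f = (1/2)^(115/43) ≈ 0.1566.
Accumulation ratio R = 1/(1 − f) ≈ 1/0.8434 ≈ 1.1857.
Single-dose peak C₀ = D/Vd = 1326/32 ≈ 41.438 μg/mL.
Steady-state peak Cmax,ss = C₀·R ≈ 41.438 × 1.1857 ≈ 49.133 μg/mL.
Peak 49.1 μg/mL vs MTC 53 μg/mL: below toxic threshold.

49.1 μg/mL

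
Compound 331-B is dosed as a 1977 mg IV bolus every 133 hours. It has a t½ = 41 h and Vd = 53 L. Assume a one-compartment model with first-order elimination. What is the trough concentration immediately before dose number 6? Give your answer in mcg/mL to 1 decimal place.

4.4 mcg/mL

f = (1/2)^(τ/t½) = (1/2)^(133/41) ≈ 0.1056.
C₀ = D/Vd = 1977/53 ≈ 37.302 mcg/mL.
Before the 6th dose, 5 doses have been given. Superposition: Cmin = C₀·(f + f² + … + f^5).
≈ 37.302 × (0.1056 + 0.0112 + 0.0012 + 0.0001 + 0.0000) ≈ 37.302 × 0.1181 ≈ 4.405 mcg/mL.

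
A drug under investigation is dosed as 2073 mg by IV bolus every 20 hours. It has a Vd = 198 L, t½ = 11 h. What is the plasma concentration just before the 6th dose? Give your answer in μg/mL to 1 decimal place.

f = (1/2)^(τ/t½) = (1/2)^(20/11) ≈ 0.2836.
C₀ = D/Vd = 2073/198 ≈ 10.470 μg/mL.
Before the 6th dose, 5 doses have been given. Superposition: Cmin = C₀·(f + f² + … + f^5).
≈ 10.470 × (0.2836 + 0.0804 + 0.0228 + 0.0065 + 0.0018) ≈ 10.470 × 0.3951 ≈ 4.137 μg/mL.

4.1 μg/mL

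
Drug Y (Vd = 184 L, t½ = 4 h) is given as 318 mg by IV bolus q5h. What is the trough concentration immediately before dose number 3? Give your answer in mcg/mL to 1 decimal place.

1.0 mcg/mL

f = (1/2)^(τ/t½) = (1/2)^(5/4) ≈ 0.4204.
C₀ = D/Vd = 318/184 ≈ 1.728 mcg/mL.
Before the 3rd dose, 2 doses have been given. Superposition: Cmin = C₀·(f + f²).
≈ 1.728 × (0.4204 + 0.1767) ≈ 1.728 × 0.5971 ≈ 1.032 mcg/mL.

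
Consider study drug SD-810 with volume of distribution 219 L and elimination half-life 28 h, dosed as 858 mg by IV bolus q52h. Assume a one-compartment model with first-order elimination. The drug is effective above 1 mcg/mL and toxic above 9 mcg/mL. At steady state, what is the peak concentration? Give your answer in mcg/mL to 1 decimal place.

Over one 52-h interval, 52/28 ≈ 1.8571 half-lives elapse, leaving f ≈ 0.2760 of each dose.
At steady state, accumulation factor R = 1/(1 − e^(−kτ)) ≈ 1.3812.
Each bolus raises the concentration by D/Vd = 858/219 ≈ 3.918 mcg/mL.
Steady-state peak Cmax,ss = C₀·R ≈ 3.918 × 1.3812 ≈ 5.412 mcg/mL.
Peak 5.4 mcg/mL vs MTC 9 mcg/mL: below toxic threshold.

5.4 mcg/mL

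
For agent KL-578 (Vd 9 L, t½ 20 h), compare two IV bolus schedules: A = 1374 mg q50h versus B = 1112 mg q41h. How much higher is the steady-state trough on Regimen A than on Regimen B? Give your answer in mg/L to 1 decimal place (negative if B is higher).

Regimen A: f = (1/2)^(50/20) ≈ 0.1768; Cmin,ss = (1374/9)·f/(1−f) ≈ 32.788 mg/L.
Regimen B: f = (1/2)^(41/20) ≈ 0.2415; Cmin,ss = (1112/9)·f/(1−f) ≈ 39.339 mg/L.
Difference ≈ 32.788 − 39.339 ≈ -6.551 mg/L.

-6.6 mg/L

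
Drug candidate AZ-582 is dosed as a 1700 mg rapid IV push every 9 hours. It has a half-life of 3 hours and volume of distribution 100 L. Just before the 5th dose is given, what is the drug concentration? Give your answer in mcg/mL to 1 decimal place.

2.4 mcg/mL

f = (1/2)^(τ/t½) = (1/2)^(9/3) ≈ 0.1250.
C₀ = D/Vd = 1700/100 ≈ 17.000 mcg/mL.
Before the 5th dose, 4 doses have been given. Superposition: Cmin = C₀·(f + f² + … + f^4).
≈ 17.000 × (0.1250 + 0.0156 + 0.0020 + 0.0002) ≈ 17.000 × 0.1428 ≈ 2.428 mcg/mL.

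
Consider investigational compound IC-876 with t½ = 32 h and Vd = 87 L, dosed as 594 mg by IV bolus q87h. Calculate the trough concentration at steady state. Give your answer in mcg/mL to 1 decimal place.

1.2 mcg/mL

τ/t½ = 87/32 ≈ 2.7188, so fraction remaining f = (1/2)^(87/32) ≈ 0.1519.
At steady state, accumulation factor R = 1/(1 − e^(−kτ)) ≈ 1.1791.
Single-dose peak C₀ = D/Vd = 594/87 ≈ 6.828 mcg/mL.
Steady-state peak Cmax,ss = C₀·R ≈ 6.828 × 1.1791 ≈ 8.051 mcg/mL.
Steady-state trough Cmin,ss = Cmax,ss·f ≈ 8.051 × 0.1519 ≈ 1.223 mcg/mL.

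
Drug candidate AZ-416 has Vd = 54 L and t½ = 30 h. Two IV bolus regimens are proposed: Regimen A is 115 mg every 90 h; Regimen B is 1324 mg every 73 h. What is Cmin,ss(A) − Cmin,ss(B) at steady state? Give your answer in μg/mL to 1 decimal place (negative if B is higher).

-5.3 μg/mL

Regimen A: f = (1/2)^(90/30) ≈ 0.1250; Cmin,ss = (115/54)·f/(1−f) ≈ 0.304 μg/mL.
Regimen B: f = (1/2)^(73/30) ≈ 0.1851; Cmin,ss = (1324/54)·f/(1−f) ≈ 5.569 μg/mL.
Difference ≈ 0.304 − 5.569 ≈ -5.265 μg/mL.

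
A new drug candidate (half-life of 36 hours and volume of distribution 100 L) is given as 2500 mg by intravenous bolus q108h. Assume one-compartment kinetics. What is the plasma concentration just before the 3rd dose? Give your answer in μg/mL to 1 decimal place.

f = (1/2)^(τ/t½) = (1/2)^(108/36) ≈ 0.1250.
C₀ = D/Vd = 2500/100 ≈ 25.000 μg/mL.
Before the 3rd dose, 2 doses have been given. Superposition: Cmin = C₀·(f + f²).
≈ 25.000 × (0.1250 + 0.0156) ≈ 25.000 × 0.1406 ≈ 3.515 μg/mL.

3.5 μg/mL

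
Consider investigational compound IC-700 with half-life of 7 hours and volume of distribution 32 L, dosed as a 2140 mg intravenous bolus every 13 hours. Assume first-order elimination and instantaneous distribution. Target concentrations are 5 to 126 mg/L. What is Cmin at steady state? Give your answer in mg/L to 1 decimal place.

25.5 mg/L

k = ln2/t½ = ln2/7 ≈ 0.099021 h⁻¹; fraction remaining f = e^(−kτ) = e^(−0.099021×13) ≈ 0.2760.
Single-dose peak C₀ = D/Vd = 2140/32 ≈ 66.875 mg/L.
Steady-state trough Cmin,ss = C₀·f/(1−f) ≈ 66.875 × 0.2760/0.7240 ≈ 25.494 mg/L.
Trough 25.5 mg/L vs MEC 5 mg/L: adequate.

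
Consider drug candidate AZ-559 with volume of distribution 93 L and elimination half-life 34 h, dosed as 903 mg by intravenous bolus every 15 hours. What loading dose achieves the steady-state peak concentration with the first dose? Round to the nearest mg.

f = (1/2)^(15/34) ≈ 0.736534; accumulation ratio R = 1/(1−f) ≈ 3.79556.
Loading dose to hit Cmax,ss on first dose: D_load = D_maint·R ≈ 903 × 3.79556 ≈ 3427.39 mg.

3427 mg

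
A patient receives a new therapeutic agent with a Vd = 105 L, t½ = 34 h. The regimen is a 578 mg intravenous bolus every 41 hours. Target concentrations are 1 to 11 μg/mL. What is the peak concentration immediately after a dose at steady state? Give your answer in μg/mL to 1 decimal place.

9.7 μg/mL

k = ln2/t½ = ln2/34 ≈ 0.020387 h⁻¹; fraction remaining f = e^(−kτ) = e^(−0.020387×41) ≈ 0.4335.
At steady state, accumulation factor R = 1/(1 − e^(−kτ)) ≈ 1.7652.
Each bolus raises the concentration by D/Vd = 578/105 ≈ 5.505 μg/mL.
Steady-state peak Cmax,ss = C₀·R ≈ 5.505 × 1.7652 ≈ 9.717 μg/mL.
Peak 9.7 μg/mL vs MTC 11 μg/mL: below toxic threshold.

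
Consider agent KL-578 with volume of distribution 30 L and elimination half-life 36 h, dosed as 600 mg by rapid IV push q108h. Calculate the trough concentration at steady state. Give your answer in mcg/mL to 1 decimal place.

2.9 mcg/mL

τ = 108 h = 3 half-lives, so f = (1/2)^3 = 0.125.
At steady state, R = 1/(1 − 0.125) = 8/7.
Single-dose peak C₀ = D/Vd = 600/30 = 20 mcg/mL.
Steady-state peak Cmax,ss = C₀·R = 20 × 8/7 ≈ 22.857 mcg/mL.
Steady-state trough Cmin,ss = Cmax,ss·f ≈ 22.857 × 0.125 ≈ 2.857 mcg/mL.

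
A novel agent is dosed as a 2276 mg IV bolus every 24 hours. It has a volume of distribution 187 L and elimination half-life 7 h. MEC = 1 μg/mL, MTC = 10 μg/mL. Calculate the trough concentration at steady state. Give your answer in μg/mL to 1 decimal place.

τ/t½ = 24/7 ≈ 3.4286, so fraction remaining f = (1/2)^(24/7) ≈ 0.0929.
Single-dose peak C₀ = D/Vd = 2276/187 ≈ 12.171 μg/mL.
Steady-state trough Cmin,ss = C₀·f/(1−f) ≈ 12.171 × 0.0929/0.9071 ≈ 1.246 μg/mL.
Trough 1.2 μg/mL vs MEC 1 μg/mL: adequate.

1.2 μg/mL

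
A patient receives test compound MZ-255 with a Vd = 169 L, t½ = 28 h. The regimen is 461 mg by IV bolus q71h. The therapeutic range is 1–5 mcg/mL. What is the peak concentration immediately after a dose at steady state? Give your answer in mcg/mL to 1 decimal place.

3.3 mcg/mL

τ/t½ = 71/28 ≈ 2.5357, so fraction remaining f = (1/2)^(71/28) ≈ 0.1725.
Accumulation ratio R = 1/(1 − f) ≈ 1/0.8275 ≈ 1.2085.
Each bolus raises the concentration by D/Vd = 461/169 ≈ 2.728 mcg/mL.
Cmax,ss = C₀/(1 − f) ≈ 2.728/0.8275 ≈ 3.297 mcg/mL.
Peak 3.3 mcg/mL vs MTC 5 mcg/mL: below toxic threshold.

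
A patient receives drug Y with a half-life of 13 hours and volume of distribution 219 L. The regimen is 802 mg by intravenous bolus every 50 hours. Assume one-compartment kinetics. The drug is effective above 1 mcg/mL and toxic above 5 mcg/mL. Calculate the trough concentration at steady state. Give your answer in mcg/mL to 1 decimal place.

0.3 mcg/mL

τ/t½ = 50/13 ≈ 3.8462, so fraction remaining f = (1/2)^(50/13) ≈ 0.0695.
At steady state, accumulation factor R = 1/(1 − e^(−kτ)) ≈ 1.0747.
Single-dose peak C₀ = D/Vd = 802/219 ≈ 3.662 mcg/mL.
Cmax,ss = C₀/(1 − f) ≈ 3.662/0.9305 ≈ 3.936 mcg/mL.
One interval later, Cmin,ss = Cmax,ss·e^(−kτ) ≈ 3.936 × 0.0695 ≈ 0.274 mcg/mL.
Trough 0.3 mcg/mL vs MEC 1 mcg/mL: subtherapeutic.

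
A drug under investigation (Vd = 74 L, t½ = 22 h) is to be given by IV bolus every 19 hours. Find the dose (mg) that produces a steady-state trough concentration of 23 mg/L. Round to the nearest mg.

τ/t½ = 19/22 ≈ 0.86364, so f = (1/2)^(19/22) ≈ 0.549566.
Cmin,ss = (D/Vd)·f/(1−f), so D = Cmin,ss·Vd·(1−f)/f.
D = 23 × 74 × (1−f)/f ≈ 23 × 74 × 0.81962 ≈ 1394.99 mg.

1395 mg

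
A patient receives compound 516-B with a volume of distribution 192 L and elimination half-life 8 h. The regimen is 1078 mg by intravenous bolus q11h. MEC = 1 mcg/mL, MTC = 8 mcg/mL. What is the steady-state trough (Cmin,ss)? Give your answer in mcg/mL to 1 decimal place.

τ/t½ = 11/8 ≈ 1.375, so fraction remaining f = (1/2)^(11/8) ≈ 0.3856.
At steady state, accumulation factor R = 1/(1 − e^(−kτ)) ≈ 1.6276.
Each bolus raises the concentration by D/Vd = 1078/192 ≈ 5.615 mcg/mL.
Cmax,ss = C₀/(1 − f) ≈ 5.615/0.6144 ≈ 9.139 mcg/mL.
Steady-state trough Cmin,ss = Cmax,ss·f ≈ 9.139 × 0.3856 ≈ 3.524 mcg/mL.
Trough 3.5 mcg/mL vs MEC 1 mcg/mL: adequate.

3.5 mcg/mL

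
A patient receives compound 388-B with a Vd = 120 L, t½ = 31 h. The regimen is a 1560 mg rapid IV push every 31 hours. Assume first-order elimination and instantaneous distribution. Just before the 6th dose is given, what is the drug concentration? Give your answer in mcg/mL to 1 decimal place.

f = (1/2)^(τ/t½) = (1/2)^(31/31) ≈ 0.5000.
C₀ = D/Vd = 1560/120 ≈ 13.000 mcg/mL.
Before the 6th dose, 5 doses have been given. Superposition: Cmin = C₀·(f + f² + … + f^5).
≈ 13.000 × (0.5000 + 0.2500 + 0.1250 + 0.0625 + 0.0313) ≈ 13.000 × 0.9688 ≈ 12.594 mcg/mL.

12.6 mcg/mL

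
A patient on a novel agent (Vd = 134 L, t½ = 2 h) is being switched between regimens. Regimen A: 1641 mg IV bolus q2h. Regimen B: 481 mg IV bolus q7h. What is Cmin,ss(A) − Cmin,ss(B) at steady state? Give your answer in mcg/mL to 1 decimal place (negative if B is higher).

11.9 mcg/mL

Regimen A: f = (1/2)^(2/2) ≈ 0.5000; Cmin,ss = (1641/134)·f/(1−f) ≈ 12.246 mcg/mL.
Regimen B: f = (1/2)^(7/2) ≈ 0.0884; Cmin,ss = (481/134)·f/(1−f) ≈ 0.348 mcg/mL.
Difference ≈ 12.246 − 0.348 ≈ 11.898 mcg/mL.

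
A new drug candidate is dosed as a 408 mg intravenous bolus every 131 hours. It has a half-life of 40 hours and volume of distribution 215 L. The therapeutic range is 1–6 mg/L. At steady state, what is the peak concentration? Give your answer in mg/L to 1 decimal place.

Over one 131-h interval, 131/40 ≈ 3.275 half-lives elapse, leaving f ≈ 0.1033 of each dose.
At steady state, accumulation factor R = 1/(1 − e^(−kτ)) ≈ 1.1152.
Each bolus raises the concentration by D/Vd = 408/215 ≈ 1.898 mg/L.
Steady-state peak Cmax,ss = C₀·R ≈ 1.898 × 1.1152 ≈ 2.117 mg/L.
Peak 2.1 mg/L vs MTC 6 mg/L: below toxic threshold.

2.1 mg/L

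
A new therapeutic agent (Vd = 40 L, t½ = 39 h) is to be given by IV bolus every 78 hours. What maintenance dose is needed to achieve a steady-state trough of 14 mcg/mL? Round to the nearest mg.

1680 mg

τ/t½ = 78/39 ≈ 2, so f = (1/2)^(78/39) ≈ 0.250000.
Cmin,ss = (D/Vd)·f/(1−f), so D = Cmin,ss·Vd·(1−f)/f.
D = 14 × 40 × (1−f)/f ≈ 14 × 40 × 3.00000 ≈ 1680.00 mg.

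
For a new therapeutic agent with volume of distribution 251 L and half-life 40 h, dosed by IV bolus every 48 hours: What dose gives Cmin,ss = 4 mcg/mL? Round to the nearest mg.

1303 mg

τ/t½ = 48/40 ≈ 1.2, so f = (1/2)^(48/40) ≈ 0.435275.
Cmin,ss = (D/Vd)·f/(1−f), so D = Cmin,ss·Vd·(1−f)/f.
D = 4 × 251 × (1−f)/f ≈ 4 × 251 × 1.29740 ≈ 1302.59 mg.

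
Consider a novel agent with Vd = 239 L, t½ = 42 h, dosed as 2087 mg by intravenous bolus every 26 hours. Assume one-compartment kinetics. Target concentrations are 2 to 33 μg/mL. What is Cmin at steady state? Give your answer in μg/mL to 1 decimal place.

16.3 μg/mL

Over one 26-h interval, 26/42 ≈ 0.61905 half-lives elapse, leaving f ≈ 0.6511 of each dose.
Accumulation ratio R = 1/(1 − f) ≈ 1/0.3489 ≈ 2.8662.
Single-dose peak C₀ = D/Vd = 2087/239 ≈ 8.732 μg/mL.
Steady-state peak Cmax,ss = C₀·R ≈ 8.732 × 2.8662 ≈ 25.028 μg/mL.
One interval later, Cmin,ss = Cmax,ss·e^(−kτ) ≈ 25.028 × 0.6511 ≈ 16.296 μg/mL.
Trough 16.3 μg/mL vs MEC 2 μg/mL: adequate.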